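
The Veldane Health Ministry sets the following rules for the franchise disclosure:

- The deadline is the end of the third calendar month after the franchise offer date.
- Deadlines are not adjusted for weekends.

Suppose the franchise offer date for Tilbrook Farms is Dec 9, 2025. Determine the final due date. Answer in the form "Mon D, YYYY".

Mar 31, 2026

3 months after Dec 9, 2025 is March 2026; that month ends on Mar 31, 2026.
Mar 31, 2026 falls on a Tuesday. The rules make no weekend/holiday allowance, so it remains Mar 31, 2026.
The final due date is Mar 31, 2026.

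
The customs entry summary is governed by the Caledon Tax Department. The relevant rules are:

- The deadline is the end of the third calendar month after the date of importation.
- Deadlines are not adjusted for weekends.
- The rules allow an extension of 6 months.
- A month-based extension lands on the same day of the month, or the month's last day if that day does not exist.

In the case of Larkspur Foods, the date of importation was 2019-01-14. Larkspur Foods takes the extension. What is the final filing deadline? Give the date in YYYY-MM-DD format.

3 months after 2019-01-14 is April 2019; that month ends on 2019-04-30.
No adjustment is made for weekends or holidays, so 2019-04-30 stands.
The 6 months extension carries 2019-04-30 to 2019-10-30.
No adjustment is made for weekends or holidays, so 2019-10-30 stands.
Deadline: 2019-10-30.

2019-10-30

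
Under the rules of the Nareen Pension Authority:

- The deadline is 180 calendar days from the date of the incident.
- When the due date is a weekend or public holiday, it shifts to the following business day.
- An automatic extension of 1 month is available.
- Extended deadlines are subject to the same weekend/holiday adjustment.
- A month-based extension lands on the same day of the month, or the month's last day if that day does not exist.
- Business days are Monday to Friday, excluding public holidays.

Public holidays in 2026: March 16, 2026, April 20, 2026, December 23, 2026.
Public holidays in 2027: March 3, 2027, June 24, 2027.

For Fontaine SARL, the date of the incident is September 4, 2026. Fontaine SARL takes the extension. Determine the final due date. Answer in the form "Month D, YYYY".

April 5, 2027

180 calendar days after September 4, 2026 is March 3, 2027.
March 3, 2027 falls on a listed holiday. Rolling to the next business day gives March 4, 2027, a Thursday.
Applying the 1 month extension: 1 month after March 4, 2027 is April 4, 2027.
April 4, 2027 is a Sunday, so it moves to the next business day, April 5, 2027 (Monday).
So the filing is due April 5, 2027.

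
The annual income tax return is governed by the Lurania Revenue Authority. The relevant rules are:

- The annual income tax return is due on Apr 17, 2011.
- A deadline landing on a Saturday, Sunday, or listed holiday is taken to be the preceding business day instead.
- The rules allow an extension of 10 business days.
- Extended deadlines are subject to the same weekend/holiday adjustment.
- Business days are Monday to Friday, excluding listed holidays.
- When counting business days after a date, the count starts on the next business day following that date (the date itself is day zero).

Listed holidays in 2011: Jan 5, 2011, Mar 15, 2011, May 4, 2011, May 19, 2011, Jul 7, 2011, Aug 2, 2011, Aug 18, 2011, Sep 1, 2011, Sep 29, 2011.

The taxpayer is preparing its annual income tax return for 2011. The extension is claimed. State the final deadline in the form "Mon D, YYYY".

Start from the fixed due date, Apr 17, 2011.
Apr 17, 2011 falls on a Sunday. Rolling to the preceding business day gives Apr 15, 2011, a Friday.
Applying the 10-business-day extension: 10 business days after Apr 15, 2011 is Apr 29, 2011.
Apr 29, 2011 (Friday) is already a business day.
Deadline: Apr 29, 2011.

Apr 29, 2011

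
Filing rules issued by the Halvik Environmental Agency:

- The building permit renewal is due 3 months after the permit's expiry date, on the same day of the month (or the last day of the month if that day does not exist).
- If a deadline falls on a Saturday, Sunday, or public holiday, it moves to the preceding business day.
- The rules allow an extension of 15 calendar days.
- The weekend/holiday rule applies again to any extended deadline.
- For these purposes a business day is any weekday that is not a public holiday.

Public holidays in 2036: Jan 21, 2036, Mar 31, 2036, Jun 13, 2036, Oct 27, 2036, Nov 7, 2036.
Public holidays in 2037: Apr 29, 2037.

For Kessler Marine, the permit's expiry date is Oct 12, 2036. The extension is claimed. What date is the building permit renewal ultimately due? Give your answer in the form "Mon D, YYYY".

Moving 3 months forward from Oct 12, 2036 on the corresponding day gives Jan 12, 2037.
Jan 12, 2037 falls on a Monday, which is a business day, so no adjustment is needed.
With the 15-day extension, Jan 12, 2037 becomes Jan 27, 2037.
Jan 27, 2037 is a Tuesday and not a listed holiday, so it stands.
The final due date is Jan 27, 2037.

Jan 27, 2037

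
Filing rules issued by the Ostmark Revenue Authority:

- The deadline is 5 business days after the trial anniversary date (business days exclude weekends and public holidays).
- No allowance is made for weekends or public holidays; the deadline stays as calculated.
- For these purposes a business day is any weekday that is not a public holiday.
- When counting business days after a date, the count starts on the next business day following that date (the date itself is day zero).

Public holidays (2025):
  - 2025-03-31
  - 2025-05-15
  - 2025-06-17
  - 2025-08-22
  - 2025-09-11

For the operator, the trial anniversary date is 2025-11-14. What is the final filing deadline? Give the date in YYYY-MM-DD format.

2025-11-21

Counting 5 business days after 2025-11-14 (skipping weekends and listed holidays) reaches 2025-11-21.
2025-11-21 is a Friday; no weekend or holiday adjustment applies.
So the filing is due 2025-11-21.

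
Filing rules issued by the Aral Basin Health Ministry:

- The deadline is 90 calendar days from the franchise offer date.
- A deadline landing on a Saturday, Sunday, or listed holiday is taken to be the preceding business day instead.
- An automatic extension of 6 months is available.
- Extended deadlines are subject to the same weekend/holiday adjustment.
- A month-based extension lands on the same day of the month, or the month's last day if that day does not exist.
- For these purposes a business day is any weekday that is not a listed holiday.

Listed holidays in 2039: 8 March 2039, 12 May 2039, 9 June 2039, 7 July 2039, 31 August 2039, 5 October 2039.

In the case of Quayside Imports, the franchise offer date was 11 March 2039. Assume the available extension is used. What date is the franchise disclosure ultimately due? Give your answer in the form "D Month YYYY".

90 calendar days after 11 March 2039 is 9 June 2039.
Because 9 June 2039 is a listed holiday, the deadline becomes 8 June 2039 (Wednesday).
The 6 months extension carries 8 June 2039 to 8 December 2039.
Since 8 December 2039 is a Thursday and not a holiday, the date is unchanged.
Final deadline: 8 December 2039.

8 December 2039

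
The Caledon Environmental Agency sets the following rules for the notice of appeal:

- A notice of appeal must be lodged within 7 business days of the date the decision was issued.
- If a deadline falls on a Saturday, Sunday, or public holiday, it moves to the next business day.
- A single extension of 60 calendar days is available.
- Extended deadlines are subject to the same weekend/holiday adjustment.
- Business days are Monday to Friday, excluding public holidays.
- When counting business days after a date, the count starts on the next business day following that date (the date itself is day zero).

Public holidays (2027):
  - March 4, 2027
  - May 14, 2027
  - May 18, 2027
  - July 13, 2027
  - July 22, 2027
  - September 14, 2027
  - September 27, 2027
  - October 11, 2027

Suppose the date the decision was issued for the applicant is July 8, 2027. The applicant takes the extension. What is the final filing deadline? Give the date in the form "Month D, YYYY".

Starting the day after July 8, 2027 and counting 7 business days lands on July 20, 2027.
July 20, 2027 is a Tuesday and not a listed holiday, so it stands.
Add the 60 calendar-day extension to July 20, 2027: September 18, 2027.
September 18, 2027 falls on a Saturday. Rolling to the next business day gives September 20, 2027, a Monday.
Final deadline: September 20, 2027.

September 20, 2027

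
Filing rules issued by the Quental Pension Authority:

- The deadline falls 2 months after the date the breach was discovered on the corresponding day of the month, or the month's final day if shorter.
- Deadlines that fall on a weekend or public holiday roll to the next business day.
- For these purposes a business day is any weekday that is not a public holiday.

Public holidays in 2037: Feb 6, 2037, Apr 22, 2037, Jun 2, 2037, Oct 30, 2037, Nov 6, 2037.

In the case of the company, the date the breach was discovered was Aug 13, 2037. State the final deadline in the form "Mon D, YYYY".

Moving 2 months forward from Aug 13, 2037 on the corresponding day gives Oct 13, 2037.
Oct 13, 2037 (Tuesday) is already a business day.
So the filing is due Oct 13, 2037.

Oct 13, 2037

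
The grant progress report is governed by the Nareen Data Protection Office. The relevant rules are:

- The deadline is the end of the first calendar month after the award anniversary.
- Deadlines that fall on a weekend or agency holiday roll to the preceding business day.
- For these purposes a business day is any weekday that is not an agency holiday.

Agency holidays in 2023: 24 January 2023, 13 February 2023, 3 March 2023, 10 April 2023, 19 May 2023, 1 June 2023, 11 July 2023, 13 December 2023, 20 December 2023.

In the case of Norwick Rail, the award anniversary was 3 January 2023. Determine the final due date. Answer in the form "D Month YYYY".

1 month after 3 January 2023 is February 2023; that month ends on 28 February 2023.
28 February 2023 falls on a Tuesday, which is a business day, so no adjustment is needed.
The final due date is 28 February 2023.

28 February 2023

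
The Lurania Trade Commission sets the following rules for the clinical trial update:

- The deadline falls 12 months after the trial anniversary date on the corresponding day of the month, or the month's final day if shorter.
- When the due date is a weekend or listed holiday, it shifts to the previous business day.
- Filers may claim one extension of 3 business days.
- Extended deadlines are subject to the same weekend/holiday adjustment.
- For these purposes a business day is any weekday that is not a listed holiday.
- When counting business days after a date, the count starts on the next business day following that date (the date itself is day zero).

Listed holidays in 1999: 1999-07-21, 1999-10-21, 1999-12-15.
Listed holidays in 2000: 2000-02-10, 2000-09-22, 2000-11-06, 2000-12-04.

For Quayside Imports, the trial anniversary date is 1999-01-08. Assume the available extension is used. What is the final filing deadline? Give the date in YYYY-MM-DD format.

12 months from 1999-01-08 is 2000-01-08.
2000-01-08 is a Saturday, so it moves to the preceding business day, 2000-01-07 (Friday).
Applying the 3-business-day extension: 3 business days after 2000-01-07 is 2000-01-12.
2000-01-12 (Wednesday) is already a business day.
Final deadline: 2000-01-12.

2000-01-12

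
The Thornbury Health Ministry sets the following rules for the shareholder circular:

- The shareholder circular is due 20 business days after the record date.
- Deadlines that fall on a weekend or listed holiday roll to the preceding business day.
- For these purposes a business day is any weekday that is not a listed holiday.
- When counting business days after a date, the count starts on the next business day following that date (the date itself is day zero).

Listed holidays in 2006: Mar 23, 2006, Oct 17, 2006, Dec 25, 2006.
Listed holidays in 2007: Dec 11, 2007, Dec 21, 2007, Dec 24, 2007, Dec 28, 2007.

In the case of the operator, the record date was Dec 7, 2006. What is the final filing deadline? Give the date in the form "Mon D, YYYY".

Counting 20 business days after Dec 7, 2006 (skipping weekends and listed holidays) reaches Jan 5, 2007.
Jan 5, 2007 (Friday) is already a business day.
The final due date is Jan 5, 2007.

Jan 5, 2007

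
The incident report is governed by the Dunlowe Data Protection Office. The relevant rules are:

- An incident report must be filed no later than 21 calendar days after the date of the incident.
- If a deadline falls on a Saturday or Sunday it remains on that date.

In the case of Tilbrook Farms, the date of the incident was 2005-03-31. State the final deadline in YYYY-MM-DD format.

Adding 21 calendar days to 2005-03-31 gives 2005-04-21.
No adjustment is made for weekends or holidays, so 2005-04-21 stands.
So the filing is due 2005-04-21.

2005-04-21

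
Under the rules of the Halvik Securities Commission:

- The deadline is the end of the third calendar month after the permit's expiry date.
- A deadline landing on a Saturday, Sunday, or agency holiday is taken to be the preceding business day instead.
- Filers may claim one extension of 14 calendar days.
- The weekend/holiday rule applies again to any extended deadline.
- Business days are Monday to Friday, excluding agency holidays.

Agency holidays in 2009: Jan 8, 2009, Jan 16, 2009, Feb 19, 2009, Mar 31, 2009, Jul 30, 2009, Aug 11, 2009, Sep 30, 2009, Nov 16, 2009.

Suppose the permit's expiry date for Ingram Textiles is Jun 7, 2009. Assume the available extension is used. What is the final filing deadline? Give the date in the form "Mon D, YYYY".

Oct 13, 2009

The third month after Jun 7, 2009 is September 2009, whose last day is Sep 30, 2009.
Because Sep 30, 2009 is a listed holiday, the deadline becomes Sep 29, 2009 (Tuesday).
Applying the 14-calendar-day extension: Sep 29, 2009 + 14 days = Oct 13, 2009.
Since Oct 13, 2009 is a Tuesday and not a holiday, the date is unchanged.
Deadline: Oct 13, 2009.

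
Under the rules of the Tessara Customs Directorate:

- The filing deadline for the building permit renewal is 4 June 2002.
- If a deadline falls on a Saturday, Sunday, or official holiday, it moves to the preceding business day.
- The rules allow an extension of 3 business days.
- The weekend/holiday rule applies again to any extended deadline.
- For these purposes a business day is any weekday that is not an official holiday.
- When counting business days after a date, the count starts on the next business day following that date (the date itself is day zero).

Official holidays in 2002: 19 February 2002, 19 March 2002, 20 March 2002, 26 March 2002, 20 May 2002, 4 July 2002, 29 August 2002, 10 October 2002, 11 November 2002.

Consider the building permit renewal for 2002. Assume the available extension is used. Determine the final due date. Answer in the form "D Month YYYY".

7 June 2002

The stated deadline is 4 June 2002.
4 June 2002 falls on a Tuesday, which is a business day, so no adjustment is needed.
The 3-business-day extension runs from 4 June 2002 to 7 June 2002.
7 June 2002 falls on a Friday, which is a business day, so no adjustment is needed.
Deadline: 7 June 2002.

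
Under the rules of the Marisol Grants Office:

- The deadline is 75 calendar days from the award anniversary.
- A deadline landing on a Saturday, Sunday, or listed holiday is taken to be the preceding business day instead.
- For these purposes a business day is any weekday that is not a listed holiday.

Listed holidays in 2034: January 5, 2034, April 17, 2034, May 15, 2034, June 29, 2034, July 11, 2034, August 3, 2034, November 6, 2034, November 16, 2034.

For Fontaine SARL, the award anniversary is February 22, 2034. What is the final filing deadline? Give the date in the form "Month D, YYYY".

May 8, 2034

75 calendar days after February 22, 2034 is May 8, 2034.
May 8, 2034 (Monday) is already a business day.
The final due date is May 8, 2034.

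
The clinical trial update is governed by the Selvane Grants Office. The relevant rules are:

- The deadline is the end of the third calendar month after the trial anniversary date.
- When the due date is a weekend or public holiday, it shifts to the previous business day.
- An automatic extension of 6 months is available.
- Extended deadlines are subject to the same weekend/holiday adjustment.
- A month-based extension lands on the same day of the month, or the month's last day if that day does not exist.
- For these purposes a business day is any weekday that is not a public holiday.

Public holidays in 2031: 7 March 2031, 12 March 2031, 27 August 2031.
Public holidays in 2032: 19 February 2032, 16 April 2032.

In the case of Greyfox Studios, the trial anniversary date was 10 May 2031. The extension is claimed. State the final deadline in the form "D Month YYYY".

27 February 2032

The third month after 10 May 2031 is August 2031, whose last day is 31 August 2031.
31 August 2031 is a Sunday; the preceding business day is 29 August 2031 (Friday).
The 6 months extension carries 29 August 2031 to 29 February 2032.
29 February 2032 is a Sunday, so it moves to the preceding business day, 27 February 2032 (Friday).
The final due date is 27 February 2032.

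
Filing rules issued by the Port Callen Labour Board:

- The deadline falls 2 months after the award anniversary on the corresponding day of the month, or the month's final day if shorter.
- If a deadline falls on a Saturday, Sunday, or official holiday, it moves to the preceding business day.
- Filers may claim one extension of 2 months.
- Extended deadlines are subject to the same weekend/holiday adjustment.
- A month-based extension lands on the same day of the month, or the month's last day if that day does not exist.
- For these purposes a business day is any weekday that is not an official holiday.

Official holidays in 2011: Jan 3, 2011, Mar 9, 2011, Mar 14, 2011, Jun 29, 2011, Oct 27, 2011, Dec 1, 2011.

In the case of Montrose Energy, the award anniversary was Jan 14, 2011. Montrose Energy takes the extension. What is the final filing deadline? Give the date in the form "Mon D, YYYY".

May 11, 2011

Moving 2 months forward from Jan 14, 2011 on the corresponding day gives Mar 14, 2011.
Mar 14, 2011 is a listed holiday, so it moves to the preceding business day, Mar 11, 2011 (Friday).
The 2 months extension carries Mar 11, 2011 to May 11, 2011.
May 11, 2011 (Wednesday) is already a business day.
The final due date is May 11, 2011.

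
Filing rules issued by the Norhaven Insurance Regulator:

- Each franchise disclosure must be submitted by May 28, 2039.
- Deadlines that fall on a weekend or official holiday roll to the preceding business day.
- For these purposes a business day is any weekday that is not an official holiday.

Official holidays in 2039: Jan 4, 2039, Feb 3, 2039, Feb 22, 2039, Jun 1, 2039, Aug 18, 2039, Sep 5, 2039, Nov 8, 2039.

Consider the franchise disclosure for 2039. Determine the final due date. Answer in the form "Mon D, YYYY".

The stated deadline is May 28, 2039.
May 28, 2039 is a Saturday, so it moves to the preceding business day, May 27, 2039 (Friday).
Deadline: May 27, 2039.

May 27, 2039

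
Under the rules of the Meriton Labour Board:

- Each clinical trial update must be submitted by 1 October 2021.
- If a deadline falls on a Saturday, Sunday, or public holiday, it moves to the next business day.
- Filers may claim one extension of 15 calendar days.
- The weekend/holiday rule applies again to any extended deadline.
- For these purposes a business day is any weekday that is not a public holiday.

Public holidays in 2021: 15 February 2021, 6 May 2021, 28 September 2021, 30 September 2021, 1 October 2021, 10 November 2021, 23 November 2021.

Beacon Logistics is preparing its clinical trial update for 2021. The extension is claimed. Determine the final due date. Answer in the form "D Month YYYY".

The statutory due date is 1 October 2021.
Because 1 October 2021 is a listed holiday, the deadline becomes 4 October 2021 (Monday).
With the 15-day extension, 4 October 2021 becomes 19 October 2021.
19 October 2021 falls on a Tuesday, which is a business day, so no adjustment is needed.
So the filing is due 19 October 2021.

19 October 2021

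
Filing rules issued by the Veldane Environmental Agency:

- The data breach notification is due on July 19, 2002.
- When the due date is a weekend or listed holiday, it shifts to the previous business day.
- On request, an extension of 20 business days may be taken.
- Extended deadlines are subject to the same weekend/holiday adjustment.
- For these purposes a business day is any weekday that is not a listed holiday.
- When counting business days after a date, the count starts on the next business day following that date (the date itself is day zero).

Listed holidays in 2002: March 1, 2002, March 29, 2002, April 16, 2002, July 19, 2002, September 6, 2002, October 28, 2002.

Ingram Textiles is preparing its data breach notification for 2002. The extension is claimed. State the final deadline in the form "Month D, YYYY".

The statutory due date is July 19, 2002.
July 19, 2002 is a listed holiday; the preceding business day is July 18, 2002 (Thursday).
Counting 20 further business days from July 18, 2002 reaches August 16, 2002.
August 16, 2002 falls on a Friday, which is a business day, so no adjustment is needed.
Deadline: August 16, 2002.

August 16, 2002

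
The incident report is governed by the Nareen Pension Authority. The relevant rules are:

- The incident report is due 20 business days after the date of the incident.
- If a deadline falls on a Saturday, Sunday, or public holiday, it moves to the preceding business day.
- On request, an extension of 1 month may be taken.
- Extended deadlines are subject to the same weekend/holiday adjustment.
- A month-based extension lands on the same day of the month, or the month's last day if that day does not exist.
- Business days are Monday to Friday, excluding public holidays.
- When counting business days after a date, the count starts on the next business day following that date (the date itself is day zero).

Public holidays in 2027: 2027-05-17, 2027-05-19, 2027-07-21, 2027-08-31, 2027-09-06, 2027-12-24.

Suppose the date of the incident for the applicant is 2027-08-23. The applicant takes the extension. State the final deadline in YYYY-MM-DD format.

Starting the day after 2027-08-23 and counting 20 business days lands on 2027-09-22.
Since 2027-09-22 is a Wednesday and not a holiday, the date is unchanged.
Add 1 month to 2027-09-22: 2027-10-22.
2027-10-22 falls on a Friday, which is a business day, so no adjustment is needed.
Final deadline: 2027-10-22.

2027-10-22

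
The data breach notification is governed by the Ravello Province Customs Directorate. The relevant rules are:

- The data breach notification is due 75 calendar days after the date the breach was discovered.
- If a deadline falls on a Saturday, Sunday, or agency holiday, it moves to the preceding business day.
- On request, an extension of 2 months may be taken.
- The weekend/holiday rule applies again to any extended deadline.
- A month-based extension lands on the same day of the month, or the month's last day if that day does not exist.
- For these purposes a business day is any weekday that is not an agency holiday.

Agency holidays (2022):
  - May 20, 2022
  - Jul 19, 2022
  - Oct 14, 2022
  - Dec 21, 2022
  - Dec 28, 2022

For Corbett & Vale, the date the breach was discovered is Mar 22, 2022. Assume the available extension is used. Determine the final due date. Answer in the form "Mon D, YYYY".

From Mar 22, 2022, 75 calendar days later is Jun 5, 2022.
Jun 5, 2022 falls on a Sunday. Rolling to the preceding business day gives Jun 3, 2022, a Friday.
Applying the 2 months extension: 2 months after Jun 3, 2022 is Aug 3, 2022.
Aug 3, 2022 falls on a Wednesday, which is a business day, so no adjustment is needed.
Deadline: Aug 3, 2022.

Aug 3, 2022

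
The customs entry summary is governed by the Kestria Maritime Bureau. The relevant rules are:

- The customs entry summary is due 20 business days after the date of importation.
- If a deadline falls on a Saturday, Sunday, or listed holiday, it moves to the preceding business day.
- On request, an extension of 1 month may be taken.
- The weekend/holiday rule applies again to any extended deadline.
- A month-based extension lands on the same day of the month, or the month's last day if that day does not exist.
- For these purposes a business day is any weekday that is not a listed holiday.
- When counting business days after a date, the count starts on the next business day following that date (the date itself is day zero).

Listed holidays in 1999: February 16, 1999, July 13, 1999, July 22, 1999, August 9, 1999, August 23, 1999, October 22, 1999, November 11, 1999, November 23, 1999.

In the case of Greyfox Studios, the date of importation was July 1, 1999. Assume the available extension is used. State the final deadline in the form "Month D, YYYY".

September 2, 1999

Counting 20 business days after July 1, 1999 (skipping weekends and listed holidays) reaches August 2, 1999.
August 2, 1999 is a Monday and not a listed holiday, so it stands.
Applying the 1 month extension: 1 month after August 2, 1999 is September 2, 1999.
September 2, 1999 (Thursday) is already a business day.
So the filing is due September 2, 1999.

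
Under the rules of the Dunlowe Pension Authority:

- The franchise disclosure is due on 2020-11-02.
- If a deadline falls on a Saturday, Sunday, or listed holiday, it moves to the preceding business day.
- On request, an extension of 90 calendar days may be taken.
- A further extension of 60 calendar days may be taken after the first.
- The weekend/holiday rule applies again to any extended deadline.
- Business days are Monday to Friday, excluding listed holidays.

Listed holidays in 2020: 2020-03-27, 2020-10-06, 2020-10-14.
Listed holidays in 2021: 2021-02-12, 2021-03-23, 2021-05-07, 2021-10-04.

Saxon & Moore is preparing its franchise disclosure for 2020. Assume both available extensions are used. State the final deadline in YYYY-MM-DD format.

The statutory due date is 2020-11-02.
Since 2020-11-02 is a Monday and not a holiday, the date is unchanged.
The 90-calendar-day extension moves the deadline from 2020-11-02 to 2021-01-31.
2021-01-31 falls on a Sunday. Rolling to the preceding business day gives 2021-01-29, a Friday.
Add the 60 calendar-day extension to 2021-01-29: 2021-03-30.
2021-03-30 falls on a Tuesday, which is a business day, so no adjustment is needed.
Deadline: 2021-03-30.

2021-03-30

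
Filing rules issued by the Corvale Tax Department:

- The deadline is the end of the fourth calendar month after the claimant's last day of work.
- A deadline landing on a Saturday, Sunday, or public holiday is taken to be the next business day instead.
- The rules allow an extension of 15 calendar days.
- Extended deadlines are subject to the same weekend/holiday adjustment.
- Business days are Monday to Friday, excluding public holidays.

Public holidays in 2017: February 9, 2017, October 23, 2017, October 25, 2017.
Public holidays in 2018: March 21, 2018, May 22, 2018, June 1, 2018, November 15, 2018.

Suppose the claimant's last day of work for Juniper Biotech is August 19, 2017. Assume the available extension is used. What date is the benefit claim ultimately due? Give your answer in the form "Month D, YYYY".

January 16, 2018

4 months after August 19, 2017 falls in December 2017; the last day of that month is December 31, 2017.
December 31, 2017 is a Sunday; the next business day is January 1, 2018 (Monday).
Add the 15 calendar-day extension to January 1, 2018: January 16, 2018.
January 16, 2018 (Tuesday) is already a business day.
Final deadline: January 16, 2018.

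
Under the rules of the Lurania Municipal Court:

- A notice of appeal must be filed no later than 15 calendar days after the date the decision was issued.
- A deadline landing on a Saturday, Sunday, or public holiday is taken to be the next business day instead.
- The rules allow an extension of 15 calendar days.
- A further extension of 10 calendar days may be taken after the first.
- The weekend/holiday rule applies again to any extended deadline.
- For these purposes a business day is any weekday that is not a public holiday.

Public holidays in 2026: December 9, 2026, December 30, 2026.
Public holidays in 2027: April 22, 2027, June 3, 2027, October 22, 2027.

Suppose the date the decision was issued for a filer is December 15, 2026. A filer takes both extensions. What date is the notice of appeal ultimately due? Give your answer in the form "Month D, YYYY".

From December 15, 2026, 15 calendar days later is December 30, 2026.
December 30, 2026 is a listed holiday, so it moves to the next business day, December 31, 2026 (Thursday).
Add the 15 calendar-day extension to December 31, 2026: January 15, 2027.
Since January 15, 2027 is a Friday and not a holiday, the date is unchanged.
Add the 10 calendar-day extension to January 15, 2027: January 25, 2027.
Since January 25, 2027 is a Monday and not a holiday, the date is unchanged.
So the filing is due January 25, 2027.

January 25, 2027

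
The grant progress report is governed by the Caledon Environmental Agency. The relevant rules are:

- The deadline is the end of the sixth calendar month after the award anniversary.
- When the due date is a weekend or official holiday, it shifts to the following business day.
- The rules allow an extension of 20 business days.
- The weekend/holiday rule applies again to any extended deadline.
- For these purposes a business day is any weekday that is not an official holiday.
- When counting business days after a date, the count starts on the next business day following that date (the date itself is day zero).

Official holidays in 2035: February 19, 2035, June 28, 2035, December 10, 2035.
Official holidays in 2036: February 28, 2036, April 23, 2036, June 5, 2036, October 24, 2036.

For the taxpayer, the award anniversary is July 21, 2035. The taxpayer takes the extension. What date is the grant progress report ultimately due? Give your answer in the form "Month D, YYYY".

6 months after July 21, 2035 falls in January 2036; the last day of that month is January 31, 2036.
January 31, 2036 (Thursday) is already a business day.
The 20-business-day extension runs from January 31, 2036 to February 29, 2036.
February 29, 2036 is a Friday and not a listed holiday, so it stands.
The final due date is February 29, 2036.

February 29, 2036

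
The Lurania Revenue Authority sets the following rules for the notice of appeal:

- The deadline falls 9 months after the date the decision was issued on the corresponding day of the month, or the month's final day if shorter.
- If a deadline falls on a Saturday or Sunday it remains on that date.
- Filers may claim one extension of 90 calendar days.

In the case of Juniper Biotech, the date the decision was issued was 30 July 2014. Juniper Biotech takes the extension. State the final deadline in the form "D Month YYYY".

29 July 2015

9 months after 30 July 2014, on the same day of the month, is 30 April 2015.
30 April 2015 falls on a Thursday. The rules make no weekend/holiday allowance, so it remains 30 April 2015.
With the 90-day extension, 30 April 2015 becomes 29 July 2015.
29 July 2015 falls on a Wednesday. The rules make no weekend/holiday allowance, so it remains 29 July 2015.
Final deadline: 29 July 2015.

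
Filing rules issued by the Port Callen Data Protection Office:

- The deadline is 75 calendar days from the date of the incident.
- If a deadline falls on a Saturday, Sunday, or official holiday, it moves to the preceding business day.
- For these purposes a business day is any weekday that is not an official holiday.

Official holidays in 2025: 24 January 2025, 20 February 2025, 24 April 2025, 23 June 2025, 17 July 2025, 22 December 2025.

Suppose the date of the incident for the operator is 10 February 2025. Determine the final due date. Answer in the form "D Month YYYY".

25 April 2025

From 10 February 2025, 75 calendar days later is 26 April 2025.
26 April 2025 falls on a Saturday. Rolling to the preceding business day gives 25 April 2025, a Friday.
The final due date is 25 April 2025.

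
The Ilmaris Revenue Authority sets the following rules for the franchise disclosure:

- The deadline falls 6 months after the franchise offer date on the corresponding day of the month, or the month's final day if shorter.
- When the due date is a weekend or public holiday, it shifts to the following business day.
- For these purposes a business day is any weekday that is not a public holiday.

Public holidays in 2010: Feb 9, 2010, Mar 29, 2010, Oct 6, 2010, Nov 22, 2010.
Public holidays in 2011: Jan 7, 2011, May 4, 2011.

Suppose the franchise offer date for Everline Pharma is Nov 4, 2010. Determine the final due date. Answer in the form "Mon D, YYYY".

Moving 6 months forward from Nov 4, 2010 on the corresponding day gives May 4, 2011.
May 4, 2011 falls on a listed holiday. Rolling to the next business day gives May 5, 2011, a Thursday.
So the filing is due May 5, 2011.

May 5, 2011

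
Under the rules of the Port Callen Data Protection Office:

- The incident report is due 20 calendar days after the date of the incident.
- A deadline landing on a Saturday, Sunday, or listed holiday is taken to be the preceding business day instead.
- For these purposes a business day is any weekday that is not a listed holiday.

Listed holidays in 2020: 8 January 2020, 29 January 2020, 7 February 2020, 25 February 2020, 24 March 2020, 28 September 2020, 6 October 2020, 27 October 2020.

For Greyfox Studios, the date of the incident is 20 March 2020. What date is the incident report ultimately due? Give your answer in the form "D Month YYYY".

Trigger date 20 March 2020 + 20 calendar days = 9 April 2020.
Since 9 April 2020 is a Thursday and not a holiday, the date is unchanged.
Final deadline: 9 April 2020.

9 April 2020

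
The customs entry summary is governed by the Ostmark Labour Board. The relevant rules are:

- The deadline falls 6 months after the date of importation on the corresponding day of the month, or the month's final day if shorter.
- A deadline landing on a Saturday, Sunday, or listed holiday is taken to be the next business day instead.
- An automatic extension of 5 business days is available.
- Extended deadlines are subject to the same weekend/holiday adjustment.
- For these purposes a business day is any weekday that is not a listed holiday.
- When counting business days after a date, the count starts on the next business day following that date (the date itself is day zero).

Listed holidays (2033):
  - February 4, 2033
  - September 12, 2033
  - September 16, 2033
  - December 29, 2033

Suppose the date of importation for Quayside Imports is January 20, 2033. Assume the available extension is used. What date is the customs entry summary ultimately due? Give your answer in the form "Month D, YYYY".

July 27, 2033

6 months after January 20, 2033, on the same day of the month, is July 20, 2033.
Since July 20, 2033 is a Wednesday and not a holiday, the date is unchanged.
The 5-business-day extension runs from July 20, 2033 to July 27, 2033.
Since July 27, 2033 is a Wednesday and not a holiday, the date is unchanged.
Final deadline: July 27, 2033.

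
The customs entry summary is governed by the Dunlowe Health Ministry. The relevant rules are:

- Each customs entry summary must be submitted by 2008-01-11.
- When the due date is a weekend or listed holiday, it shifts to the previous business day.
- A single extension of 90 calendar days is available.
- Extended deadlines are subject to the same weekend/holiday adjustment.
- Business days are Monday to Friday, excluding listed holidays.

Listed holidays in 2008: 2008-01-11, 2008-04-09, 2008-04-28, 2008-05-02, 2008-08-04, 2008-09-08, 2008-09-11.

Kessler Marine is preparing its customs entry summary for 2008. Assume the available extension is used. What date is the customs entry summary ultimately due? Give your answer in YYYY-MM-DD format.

2008-04-08

Start from the fixed due date, 2008-01-11.
2008-01-11 is a listed holiday, so it moves to the preceding business day, 2008-01-10 (Thursday).
Applying the 90-calendar-day extension: 2008-01-10 + 90 days = 2008-04-09.
Because 2008-04-09 is a listed holiday, the deadline becomes 2008-04-08 (Tuesday).
Deadline: 2008-04-08.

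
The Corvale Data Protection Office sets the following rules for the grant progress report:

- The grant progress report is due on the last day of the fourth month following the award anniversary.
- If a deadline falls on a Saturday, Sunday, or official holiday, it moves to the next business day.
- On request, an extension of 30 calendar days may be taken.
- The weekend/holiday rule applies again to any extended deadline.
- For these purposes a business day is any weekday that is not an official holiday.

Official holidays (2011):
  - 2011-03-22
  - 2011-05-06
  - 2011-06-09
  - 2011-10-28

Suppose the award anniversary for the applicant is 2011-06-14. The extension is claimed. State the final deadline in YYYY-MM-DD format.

4 months after 2011-06-14 falls in October 2011; the last day of that month is 2011-10-31.
2011-10-31 falls on a Monday, which is a business day, so no adjustment is needed.
With the 30-day extension, 2011-10-31 becomes 2011-11-30.
Since 2011-11-30 is a Wednesday and not a holiday, the date is unchanged.
The final due date is 2011-11-30.

2011-11-30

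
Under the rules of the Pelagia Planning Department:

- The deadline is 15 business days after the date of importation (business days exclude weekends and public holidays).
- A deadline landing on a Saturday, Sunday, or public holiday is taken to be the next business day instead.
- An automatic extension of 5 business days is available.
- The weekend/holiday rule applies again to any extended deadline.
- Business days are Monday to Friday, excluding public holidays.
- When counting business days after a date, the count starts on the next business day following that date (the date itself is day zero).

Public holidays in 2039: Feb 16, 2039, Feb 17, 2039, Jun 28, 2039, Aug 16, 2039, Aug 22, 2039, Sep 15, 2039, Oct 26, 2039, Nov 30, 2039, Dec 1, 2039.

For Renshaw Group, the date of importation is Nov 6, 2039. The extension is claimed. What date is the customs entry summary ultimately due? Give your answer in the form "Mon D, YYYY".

Starting the day after Nov 6, 2039 and counting 15 business days lands on Nov 25, 2039.
Nov 25, 2039 falls on a Friday, which is a business day, so no adjustment is needed.
Applying the 5-business-day extension: 5 business days after Nov 25, 2039 is Dec 6, 2039.
Since Dec 6, 2039 is a Tuesday and not a holiday, the date is unchanged.
Final deadline: Dec 6, 2039.

Dec 6, 2039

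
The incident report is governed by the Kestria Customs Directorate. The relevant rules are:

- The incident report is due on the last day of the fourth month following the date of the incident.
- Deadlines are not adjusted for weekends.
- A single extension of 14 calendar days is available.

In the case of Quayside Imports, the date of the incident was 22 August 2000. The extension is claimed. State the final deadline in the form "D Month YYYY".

The fourth month after 22 August 2000 is December 2000, whose last day is 31 December 2000.
31 December 2000 falls on a Sunday. The rules make no weekend/holiday allowance, so it remains 31 December 2000.
Applying the 14-calendar-day extension: 31 December 2000 + 14 days = 14 January 2001.
14 January 2001 is a Sunday; no weekend or holiday adjustment applies.
The final due date is 14 January 2001.

14 January 2001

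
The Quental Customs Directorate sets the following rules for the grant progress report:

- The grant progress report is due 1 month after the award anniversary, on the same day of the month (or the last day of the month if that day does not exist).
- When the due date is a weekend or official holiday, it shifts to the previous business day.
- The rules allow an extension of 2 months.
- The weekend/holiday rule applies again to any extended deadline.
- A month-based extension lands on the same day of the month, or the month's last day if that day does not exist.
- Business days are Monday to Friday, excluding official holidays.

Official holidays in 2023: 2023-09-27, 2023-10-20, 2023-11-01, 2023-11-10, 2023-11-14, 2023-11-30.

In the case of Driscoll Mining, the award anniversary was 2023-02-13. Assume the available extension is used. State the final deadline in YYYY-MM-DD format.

2023-05-12

1 month from 2023-02-13 is 2023-03-13.
2023-03-13 is a Monday and not a listed holiday, so it stands.
Applying the 2 months extension: 2 months after 2023-03-13 is 2023-05-13.
2023-05-13 falls on a Saturday. Rolling to the preceding business day gives 2023-05-12, a Friday.
Deadline: 2023-05-12.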